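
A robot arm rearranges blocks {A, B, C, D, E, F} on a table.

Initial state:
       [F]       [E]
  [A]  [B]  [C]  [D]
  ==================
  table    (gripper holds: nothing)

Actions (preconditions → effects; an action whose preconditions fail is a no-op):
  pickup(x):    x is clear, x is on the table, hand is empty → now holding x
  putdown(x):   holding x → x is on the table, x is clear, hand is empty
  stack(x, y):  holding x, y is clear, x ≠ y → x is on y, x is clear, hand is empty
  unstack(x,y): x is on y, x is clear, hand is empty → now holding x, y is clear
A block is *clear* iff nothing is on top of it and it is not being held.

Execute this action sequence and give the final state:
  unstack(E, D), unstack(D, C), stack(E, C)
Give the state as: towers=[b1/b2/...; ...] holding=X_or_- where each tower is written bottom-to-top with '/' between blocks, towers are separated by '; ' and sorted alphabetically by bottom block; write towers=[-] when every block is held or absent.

towers=[A; B/F; C/E; D] holding=-

step 1 (unstack(E, D)): towers=[A; B/F; C; D] holding=E
step 2 (unstack(D, C)) [no-op]: towers=[A; B/F; C; D] holding=E
step 3 (stack(E, C)): towers=[A; B/F; C/E; D] holding=-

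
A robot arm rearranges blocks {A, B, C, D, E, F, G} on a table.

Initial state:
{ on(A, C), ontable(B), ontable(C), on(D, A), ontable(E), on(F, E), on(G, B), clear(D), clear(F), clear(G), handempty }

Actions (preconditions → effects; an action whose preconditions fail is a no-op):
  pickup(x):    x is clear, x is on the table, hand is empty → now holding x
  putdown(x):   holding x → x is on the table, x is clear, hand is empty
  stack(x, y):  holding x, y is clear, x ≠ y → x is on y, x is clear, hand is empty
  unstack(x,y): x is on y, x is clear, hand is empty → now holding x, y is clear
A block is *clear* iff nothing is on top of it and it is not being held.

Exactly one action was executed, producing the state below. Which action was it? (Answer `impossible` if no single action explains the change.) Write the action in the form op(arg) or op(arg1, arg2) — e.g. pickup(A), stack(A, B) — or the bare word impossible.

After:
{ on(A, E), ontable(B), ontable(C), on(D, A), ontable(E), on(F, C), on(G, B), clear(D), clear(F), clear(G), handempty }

target: towers=[B/G; C/F; E/A/D] holding=-
     unstack(F, E) → towers=[B/G; C/A/D; E] holding=F
     unstack(G, B) → towers=[B; C/A/D; E/F] holding=G
     unstack(D, A) → towers=[B/G; C/A; E/F] holding=D
none of the 3 applicable actions match → impossible

impossible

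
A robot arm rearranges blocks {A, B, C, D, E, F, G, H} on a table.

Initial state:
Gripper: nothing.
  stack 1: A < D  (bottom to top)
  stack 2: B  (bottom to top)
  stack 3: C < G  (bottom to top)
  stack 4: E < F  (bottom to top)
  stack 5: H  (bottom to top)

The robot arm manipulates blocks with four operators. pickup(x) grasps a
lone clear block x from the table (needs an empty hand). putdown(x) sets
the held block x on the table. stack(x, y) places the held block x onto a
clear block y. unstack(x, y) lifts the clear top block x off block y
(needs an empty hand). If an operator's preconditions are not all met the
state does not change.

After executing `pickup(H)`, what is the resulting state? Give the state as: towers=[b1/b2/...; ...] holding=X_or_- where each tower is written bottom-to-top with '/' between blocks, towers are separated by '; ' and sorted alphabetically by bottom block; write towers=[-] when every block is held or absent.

before: towers=[A/D; B; C/G; E/F; H] holding=-
pre[pickup(H)]: clear(H) yes, ontable(H) yes, handempty yes
all met → apply pickup(H)
after:  towers=[A/D; B; C/G; E/F] holding=H

towers=[A/D; B; C/G; E/F] holding=H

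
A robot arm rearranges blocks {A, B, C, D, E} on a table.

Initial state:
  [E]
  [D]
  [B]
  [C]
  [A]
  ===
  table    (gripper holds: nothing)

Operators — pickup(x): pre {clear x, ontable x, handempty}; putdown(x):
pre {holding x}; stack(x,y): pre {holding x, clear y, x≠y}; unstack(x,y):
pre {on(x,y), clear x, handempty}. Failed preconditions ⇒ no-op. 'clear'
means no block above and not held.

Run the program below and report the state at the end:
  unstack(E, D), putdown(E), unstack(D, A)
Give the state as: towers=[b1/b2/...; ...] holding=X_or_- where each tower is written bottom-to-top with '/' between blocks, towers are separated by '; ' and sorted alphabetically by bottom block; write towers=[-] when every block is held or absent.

towers=[A/C/B/D; E] holding=-

step 1 (unstack(E, D)): towers=[A/C/B/D] holding=E
step 2 (putdown(E)): towers=[A/C/B/D; E] holding=-
step 3 (unstack(D, A)) [no-op]: towers=[A/C/B/D; E] holding=-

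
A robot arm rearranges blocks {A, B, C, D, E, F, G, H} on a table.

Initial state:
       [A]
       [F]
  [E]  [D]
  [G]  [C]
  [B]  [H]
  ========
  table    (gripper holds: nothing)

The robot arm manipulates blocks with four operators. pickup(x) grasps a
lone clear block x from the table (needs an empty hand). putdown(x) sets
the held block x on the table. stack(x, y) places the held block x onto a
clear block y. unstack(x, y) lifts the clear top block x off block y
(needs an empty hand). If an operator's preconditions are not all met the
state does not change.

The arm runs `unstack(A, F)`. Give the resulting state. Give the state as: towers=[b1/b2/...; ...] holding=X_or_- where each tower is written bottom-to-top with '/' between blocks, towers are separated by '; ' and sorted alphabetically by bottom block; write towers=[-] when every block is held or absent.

towers=[B/G/E; H/C/D/F] holding=A

before: towers=[B/G/E; H/C/D/F/A] holding=-
pre[unstack(A, F)]: on(A,F) yes, clear(A) yes, handempty yes
all met → apply unstack(A, F)
after:  towers=[B/G/E; H/C/D/F] holding=A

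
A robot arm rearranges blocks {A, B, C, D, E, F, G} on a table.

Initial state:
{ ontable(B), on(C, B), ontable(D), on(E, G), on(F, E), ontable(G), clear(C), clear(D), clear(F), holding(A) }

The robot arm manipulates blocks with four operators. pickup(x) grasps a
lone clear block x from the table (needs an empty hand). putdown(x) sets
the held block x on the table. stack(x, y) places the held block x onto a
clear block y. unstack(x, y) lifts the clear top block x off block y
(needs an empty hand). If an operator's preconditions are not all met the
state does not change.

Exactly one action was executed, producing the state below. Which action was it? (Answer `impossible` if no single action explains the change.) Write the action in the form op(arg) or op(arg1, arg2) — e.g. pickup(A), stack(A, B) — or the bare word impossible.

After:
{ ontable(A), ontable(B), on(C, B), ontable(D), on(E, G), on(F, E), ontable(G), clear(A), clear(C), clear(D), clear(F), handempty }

target: towers=[A; B/C; D; G/E/F] holding=-
        putdown(A) → towers=[A; B/C; D; G/E/F] holding=-  ← match
       stack(A, F) → towers=[B/C; D; G/E/F/A] holding=-
       stack(A, D) → towers=[B/C; D/A; G/E/F] holding=-
       stack(A, C) → towers=[B/C/A; D; G/E/F] holding=-

putdown(A)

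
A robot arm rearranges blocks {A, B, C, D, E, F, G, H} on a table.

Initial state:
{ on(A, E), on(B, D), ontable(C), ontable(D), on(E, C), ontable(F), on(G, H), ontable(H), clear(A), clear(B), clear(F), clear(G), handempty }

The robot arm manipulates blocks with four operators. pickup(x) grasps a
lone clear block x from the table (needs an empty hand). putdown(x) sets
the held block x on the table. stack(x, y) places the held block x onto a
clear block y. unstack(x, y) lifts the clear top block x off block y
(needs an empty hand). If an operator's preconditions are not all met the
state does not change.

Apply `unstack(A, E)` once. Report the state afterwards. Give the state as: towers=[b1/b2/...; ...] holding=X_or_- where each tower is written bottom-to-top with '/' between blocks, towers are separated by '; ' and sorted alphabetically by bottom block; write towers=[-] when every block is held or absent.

before: towers=[C/E/A; D/B; F; H/G] holding=-
pre[unstack(A, E)]: on(A,E) ok, clear(A) ok, handempty ok
all met → apply unstack(A, E)
after:  towers=[C/E; D/B; F; H/G] holding=A

towers=[C/E; D/B; F; H/G] holding=A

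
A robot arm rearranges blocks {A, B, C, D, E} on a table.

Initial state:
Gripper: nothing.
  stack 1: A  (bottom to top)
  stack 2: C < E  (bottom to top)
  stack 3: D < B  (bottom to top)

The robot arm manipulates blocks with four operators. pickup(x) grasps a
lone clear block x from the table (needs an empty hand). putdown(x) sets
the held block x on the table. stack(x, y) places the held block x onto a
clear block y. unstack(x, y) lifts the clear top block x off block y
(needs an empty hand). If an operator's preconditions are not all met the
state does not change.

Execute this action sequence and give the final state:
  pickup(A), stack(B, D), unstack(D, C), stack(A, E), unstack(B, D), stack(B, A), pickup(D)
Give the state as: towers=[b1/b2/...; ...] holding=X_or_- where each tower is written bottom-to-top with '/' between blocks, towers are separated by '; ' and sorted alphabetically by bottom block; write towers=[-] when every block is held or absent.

towers=[C/E/A/B] holding=D

step 1 (pickup(A)): towers=[C/E; D/B] holding=A
step 2 (stack(B, D)) [no-op]: towers=[C/E; D/B] holding=A
step 3 (unstack(D, C)) [no-op]: towers=[C/E; D/B] holding=A
step 4 (stack(A, E)): towers=[C/E/A; D/B] holding=-
step 5 (unstack(B, D)): towers=[C/E/A; D] holding=B
step 6 (stack(B, A)): towers=[C/E/A/B; D] holding=-
step 7 (pickup(D)): towers=[C/E/A/B] holding=D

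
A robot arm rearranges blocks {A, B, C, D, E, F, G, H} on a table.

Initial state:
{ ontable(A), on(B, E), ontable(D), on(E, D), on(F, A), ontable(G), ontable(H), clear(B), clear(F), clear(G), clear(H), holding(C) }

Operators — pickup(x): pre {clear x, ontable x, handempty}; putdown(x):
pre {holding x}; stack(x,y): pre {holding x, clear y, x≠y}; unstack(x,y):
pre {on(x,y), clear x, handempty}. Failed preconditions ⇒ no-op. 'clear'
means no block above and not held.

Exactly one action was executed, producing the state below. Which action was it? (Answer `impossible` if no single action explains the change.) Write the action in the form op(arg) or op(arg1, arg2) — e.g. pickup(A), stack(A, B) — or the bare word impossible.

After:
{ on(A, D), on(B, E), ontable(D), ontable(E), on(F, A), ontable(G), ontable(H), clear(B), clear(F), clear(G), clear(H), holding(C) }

target: towers=[D/A/F; E/B; G; H] holding=C
        putdown(C) → towers=[A/F; C; D/E/B; G; H] holding=-
       stack(C, G) → towers=[A/F; D/E/B; G/C; H] holding=-
       stack(C, H) → towers=[A/F; D/E/B; G; H/C] holding=-
       stack(C, B) → towers=[A/F; D/E/B/C; G; H] holding=-
       stack(C, F) → towers=[A/F/C; D/E/B; G; H] holding=-
none of the 5 applicable actions match → impossible

impossible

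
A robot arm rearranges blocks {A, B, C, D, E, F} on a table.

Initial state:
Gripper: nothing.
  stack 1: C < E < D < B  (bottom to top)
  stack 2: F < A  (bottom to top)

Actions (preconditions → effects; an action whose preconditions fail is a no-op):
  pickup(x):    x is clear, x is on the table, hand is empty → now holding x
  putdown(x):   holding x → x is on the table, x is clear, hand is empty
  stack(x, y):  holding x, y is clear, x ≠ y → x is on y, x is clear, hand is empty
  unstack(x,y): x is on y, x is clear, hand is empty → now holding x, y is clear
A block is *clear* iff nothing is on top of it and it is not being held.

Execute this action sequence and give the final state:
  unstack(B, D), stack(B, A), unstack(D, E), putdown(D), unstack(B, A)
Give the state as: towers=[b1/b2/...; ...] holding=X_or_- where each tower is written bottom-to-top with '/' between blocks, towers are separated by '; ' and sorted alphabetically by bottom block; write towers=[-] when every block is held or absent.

step 1 (unstack(B, D)): towers=[C/E/D; F/A] holding=B
step 2 (stack(B, A)): towers=[C/E/D; F/A/B] holding=-
step 3 (unstack(D, E)): towers=[C/E; F/A/B] holding=D
step 4 (putdown(D)): towers=[C/E; D; F/A/B] holding=-
step 5 (unstack(B, A)): towers=[C/E; D; F/A] holding=B

towers=[C/E; D; F/A] holding=B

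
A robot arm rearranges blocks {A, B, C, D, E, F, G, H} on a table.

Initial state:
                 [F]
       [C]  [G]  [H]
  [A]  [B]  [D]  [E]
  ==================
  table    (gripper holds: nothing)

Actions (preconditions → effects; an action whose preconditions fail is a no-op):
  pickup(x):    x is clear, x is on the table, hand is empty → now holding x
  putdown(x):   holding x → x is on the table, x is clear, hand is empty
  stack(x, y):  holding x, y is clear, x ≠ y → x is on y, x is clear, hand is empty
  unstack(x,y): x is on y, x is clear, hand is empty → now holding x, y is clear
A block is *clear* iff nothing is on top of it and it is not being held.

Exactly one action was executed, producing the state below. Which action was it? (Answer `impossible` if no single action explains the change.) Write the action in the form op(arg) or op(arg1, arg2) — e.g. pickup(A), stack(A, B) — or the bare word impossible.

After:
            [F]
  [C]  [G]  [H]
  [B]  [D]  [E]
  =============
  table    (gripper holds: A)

target: towers=[B/C; D/G; E/H/F] holding=A
     unstack(G, D) → towers=[A; B/C; D; E/H/F] holding=G
         pickup(A) → towers=[B/C; D/G; E/H/F] holding=A  ← match
     unstack(F, H) → towers=[A; B/C; D/G; E/H] holding=F
     unstack(C, B) → towers=[A; B; D/G; E/H/F] holding=C

pickup(A)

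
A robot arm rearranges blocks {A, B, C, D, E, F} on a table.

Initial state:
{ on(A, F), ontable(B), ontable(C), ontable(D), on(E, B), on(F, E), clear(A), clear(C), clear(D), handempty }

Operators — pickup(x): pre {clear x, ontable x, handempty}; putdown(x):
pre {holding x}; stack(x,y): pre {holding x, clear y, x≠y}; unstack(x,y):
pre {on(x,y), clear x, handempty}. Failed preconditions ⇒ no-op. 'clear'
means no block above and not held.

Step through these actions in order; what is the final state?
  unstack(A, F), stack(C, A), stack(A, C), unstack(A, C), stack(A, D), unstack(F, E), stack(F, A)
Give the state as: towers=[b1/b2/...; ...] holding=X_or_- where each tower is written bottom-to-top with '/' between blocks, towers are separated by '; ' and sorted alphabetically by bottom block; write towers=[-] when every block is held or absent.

towers=[B/E; C; D/A/F] holding=-

step 1 (unstack(A, F)): towers=[B/E/F; C; D] holding=A
step 2 (stack(C, A)) [no-op]: towers=[B/E/F; C; D] holding=A
step 3 (stack(A, C)): towers=[B/E/F; C/A; D] holding=-
step 4 (unstack(A, C)): towers=[B/E/F; C; D] holding=A
step 5 (stack(A, D)): towers=[B/E/F; C; D/A] holding=-
step 6 (unstack(F, E)): towers=[B/E; C; D/A] holding=F
step 7 (stack(F, A)): towers=[B/E; C; D/A/F] holding=-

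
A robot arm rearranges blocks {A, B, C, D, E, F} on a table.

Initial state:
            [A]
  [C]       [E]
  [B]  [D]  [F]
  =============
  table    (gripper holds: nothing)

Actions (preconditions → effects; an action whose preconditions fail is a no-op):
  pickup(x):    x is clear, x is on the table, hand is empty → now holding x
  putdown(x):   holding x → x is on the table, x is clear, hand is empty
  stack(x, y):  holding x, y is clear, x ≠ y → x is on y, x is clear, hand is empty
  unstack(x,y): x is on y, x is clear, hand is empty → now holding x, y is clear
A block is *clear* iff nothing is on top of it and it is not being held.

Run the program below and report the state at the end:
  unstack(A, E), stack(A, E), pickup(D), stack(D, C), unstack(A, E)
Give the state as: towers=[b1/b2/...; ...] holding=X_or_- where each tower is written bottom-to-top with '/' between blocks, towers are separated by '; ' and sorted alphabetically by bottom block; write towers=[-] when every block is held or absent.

towers=[B/C/D; F/E] holding=A

step 1 (unstack(A, E)): towers=[B/C; D; F/E] holding=A
step 2 (stack(A, E)): towers=[B/C; D; F/E/A] holding=-
step 3 (pickup(D)): towers=[B/C; F/E/A] holding=D
step 4 (stack(D, C)): towers=[B/C/D; F/E/A] holding=-
step 5 (unstack(A, E)): towers=[B/C/D; F/E] holding=A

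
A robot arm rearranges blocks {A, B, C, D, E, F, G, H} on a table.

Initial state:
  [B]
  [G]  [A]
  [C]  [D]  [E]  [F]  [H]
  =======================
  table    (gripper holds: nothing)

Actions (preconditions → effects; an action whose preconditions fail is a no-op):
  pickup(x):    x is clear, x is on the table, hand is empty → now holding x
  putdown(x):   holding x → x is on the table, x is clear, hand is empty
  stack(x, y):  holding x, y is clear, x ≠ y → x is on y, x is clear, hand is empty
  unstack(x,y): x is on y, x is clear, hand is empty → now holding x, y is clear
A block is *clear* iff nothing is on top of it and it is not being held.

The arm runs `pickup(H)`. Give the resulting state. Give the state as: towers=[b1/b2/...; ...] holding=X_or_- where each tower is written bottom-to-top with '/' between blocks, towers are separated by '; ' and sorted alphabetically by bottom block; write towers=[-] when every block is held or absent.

before: towers=[C/G/B; D/A; E; F; H] holding=-
pre[pickup(H)]: clear(H) ok, ontable(H) ok, handempty ok
all met → apply pickup(H)
after:  towers=[C/G/B; D/A; E; F] holding=H

towers=[C/G/B; D/A; E; F] holding=H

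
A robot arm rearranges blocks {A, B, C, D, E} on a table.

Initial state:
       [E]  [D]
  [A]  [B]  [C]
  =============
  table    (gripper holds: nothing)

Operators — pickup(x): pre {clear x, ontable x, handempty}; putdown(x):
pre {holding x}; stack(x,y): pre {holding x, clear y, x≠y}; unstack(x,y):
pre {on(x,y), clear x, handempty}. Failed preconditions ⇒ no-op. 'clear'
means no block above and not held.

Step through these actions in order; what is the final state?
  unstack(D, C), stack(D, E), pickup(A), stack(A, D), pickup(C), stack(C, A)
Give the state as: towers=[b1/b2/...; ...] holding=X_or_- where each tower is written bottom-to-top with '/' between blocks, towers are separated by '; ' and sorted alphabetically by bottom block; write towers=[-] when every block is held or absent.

towers=[B/E/D/A/C] holding=-

step 1 (unstack(D, C)): towers=[A; B/E; C] holding=D
step 2 (stack(D, E)): towers=[A; B/E/D; C] holding=-
step 3 (pickup(A)): towers=[B/E/D; C] holding=A
step 4 (stack(A, D)): towers=[B/E/D/A; C] holding=-
step 5 (pickup(C)): towers=[B/E/D/A] holding=C
step 6 (stack(C, A)): towers=[B/E/D/A/C] holding=-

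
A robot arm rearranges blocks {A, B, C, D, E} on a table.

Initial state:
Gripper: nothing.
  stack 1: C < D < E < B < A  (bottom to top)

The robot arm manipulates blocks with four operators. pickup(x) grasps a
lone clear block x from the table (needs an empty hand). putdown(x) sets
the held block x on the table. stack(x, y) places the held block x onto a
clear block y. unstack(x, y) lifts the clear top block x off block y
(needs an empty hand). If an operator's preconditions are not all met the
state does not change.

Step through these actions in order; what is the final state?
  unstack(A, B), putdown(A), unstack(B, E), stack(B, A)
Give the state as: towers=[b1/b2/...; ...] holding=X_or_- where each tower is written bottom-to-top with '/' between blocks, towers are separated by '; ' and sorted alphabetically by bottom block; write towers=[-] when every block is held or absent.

step 1 (unstack(A, B)): towers=[C/D/E/B] holding=A
step 2 (putdown(A)): towers=[A; C/D/E/B] holding=-
step 3 (unstack(B, E)): towers=[A; C/D/E] holding=B
step 4 (stack(B, A)): towers=[A/B; C/D/E] holding=-

towers=[A/B; C/D/E] holding=-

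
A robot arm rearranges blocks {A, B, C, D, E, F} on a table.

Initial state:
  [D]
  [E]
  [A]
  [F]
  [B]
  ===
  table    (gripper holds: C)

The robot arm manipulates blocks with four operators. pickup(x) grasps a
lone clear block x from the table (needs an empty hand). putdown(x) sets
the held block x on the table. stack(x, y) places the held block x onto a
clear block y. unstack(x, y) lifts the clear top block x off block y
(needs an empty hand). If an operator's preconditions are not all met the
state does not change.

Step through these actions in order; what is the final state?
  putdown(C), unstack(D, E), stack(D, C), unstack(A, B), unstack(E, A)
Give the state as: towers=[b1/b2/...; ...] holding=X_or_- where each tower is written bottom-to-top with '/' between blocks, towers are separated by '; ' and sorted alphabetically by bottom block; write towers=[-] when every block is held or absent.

towers=[B/F/A; C/D] holding=E

step 1 (putdown(C)): towers=[B/F/A/E/D; C] holding=-
step 2 (unstack(D, E)): towers=[B/F/A/E; C] holding=D
step 3 (stack(D, C)): towers=[B/F/A/E; C/D] holding=-
step 4 (unstack(A, B)) [no-op]: towers=[B/F/A/E; C/D] holding=-
step 5 (unstack(E, A)): towers=[B/F/A; C/D] holding=E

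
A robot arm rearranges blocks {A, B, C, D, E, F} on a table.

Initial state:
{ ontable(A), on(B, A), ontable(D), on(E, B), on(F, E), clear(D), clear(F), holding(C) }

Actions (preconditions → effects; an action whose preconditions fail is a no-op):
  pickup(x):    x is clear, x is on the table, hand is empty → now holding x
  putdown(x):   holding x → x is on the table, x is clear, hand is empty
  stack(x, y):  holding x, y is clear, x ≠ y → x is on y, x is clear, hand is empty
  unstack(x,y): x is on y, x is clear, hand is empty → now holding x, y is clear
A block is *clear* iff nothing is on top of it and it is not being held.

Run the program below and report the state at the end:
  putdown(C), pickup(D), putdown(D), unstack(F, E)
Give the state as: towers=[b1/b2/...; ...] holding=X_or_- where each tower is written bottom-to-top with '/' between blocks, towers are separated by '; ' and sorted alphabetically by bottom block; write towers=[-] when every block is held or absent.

step 1 (putdown(C)): towers=[A/B/E/F; C; D] holding=-
step 2 (pickup(D)): towers=[A/B/E/F; C] holding=D
step 3 (putdown(D)): towers=[A/B/E/F; C; D] holding=-
step 4 (unstack(F, E)): towers=[A/B/E; C; D] holding=F

towers=[A/B/E; C; D] holding=F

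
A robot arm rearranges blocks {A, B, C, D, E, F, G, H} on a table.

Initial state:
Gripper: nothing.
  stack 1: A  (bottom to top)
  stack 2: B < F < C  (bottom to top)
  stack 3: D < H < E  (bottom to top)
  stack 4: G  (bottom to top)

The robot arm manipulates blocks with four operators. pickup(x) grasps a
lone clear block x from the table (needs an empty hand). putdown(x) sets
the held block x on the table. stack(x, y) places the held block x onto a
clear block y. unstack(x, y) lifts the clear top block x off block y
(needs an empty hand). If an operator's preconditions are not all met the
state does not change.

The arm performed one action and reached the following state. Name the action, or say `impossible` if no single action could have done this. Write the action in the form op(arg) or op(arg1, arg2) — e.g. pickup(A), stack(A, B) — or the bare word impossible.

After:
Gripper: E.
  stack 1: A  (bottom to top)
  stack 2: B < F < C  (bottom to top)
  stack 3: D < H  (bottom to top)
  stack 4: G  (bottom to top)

target: towers=[A; B/F/C; D/H; G] holding=E
         pickup(G) → towers=[A; B/F/C; D/H/E] holding=G
         pickup(A) → towers=[B/F/C; D/H/E; G] holding=A
     unstack(E, H) → towers=[A; B/F/C; D/H; G] holding=E  ← match
     unstack(C, F) → towers=[A; B/F; D/H/E; G] holding=C

unstack(E, H)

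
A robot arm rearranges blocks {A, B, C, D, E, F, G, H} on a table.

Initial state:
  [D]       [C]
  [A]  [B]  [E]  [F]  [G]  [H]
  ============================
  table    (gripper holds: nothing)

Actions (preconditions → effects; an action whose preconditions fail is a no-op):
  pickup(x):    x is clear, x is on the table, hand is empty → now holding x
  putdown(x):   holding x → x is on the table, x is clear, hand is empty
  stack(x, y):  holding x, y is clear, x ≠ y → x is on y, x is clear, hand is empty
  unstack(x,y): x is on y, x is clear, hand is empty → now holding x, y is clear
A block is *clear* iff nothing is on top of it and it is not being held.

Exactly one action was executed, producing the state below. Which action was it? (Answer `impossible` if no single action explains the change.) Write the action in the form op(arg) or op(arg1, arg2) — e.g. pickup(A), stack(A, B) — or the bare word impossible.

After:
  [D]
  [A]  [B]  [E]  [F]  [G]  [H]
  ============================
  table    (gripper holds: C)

unstack(C, E)

target: towers=[A/D; B; E; F; G; H] holding=C
         pickup(G) → towers=[A/D; B; E/C; F; H] holding=G
         pickup(H) → towers=[A/D; B; E/C; F; G] holding=H
         pickup(B) → towers=[A/D; E/C; F; G; H] holding=B
         pickup(F) → towers=[A/D; B; E/C; G; H] holding=F
     unstack(D, A) → towers=[A; B; E/C; F; G; H] holding=D
     unstack(C, E) → towers=[A/D; B; E; F; G; H] holding=C  ← match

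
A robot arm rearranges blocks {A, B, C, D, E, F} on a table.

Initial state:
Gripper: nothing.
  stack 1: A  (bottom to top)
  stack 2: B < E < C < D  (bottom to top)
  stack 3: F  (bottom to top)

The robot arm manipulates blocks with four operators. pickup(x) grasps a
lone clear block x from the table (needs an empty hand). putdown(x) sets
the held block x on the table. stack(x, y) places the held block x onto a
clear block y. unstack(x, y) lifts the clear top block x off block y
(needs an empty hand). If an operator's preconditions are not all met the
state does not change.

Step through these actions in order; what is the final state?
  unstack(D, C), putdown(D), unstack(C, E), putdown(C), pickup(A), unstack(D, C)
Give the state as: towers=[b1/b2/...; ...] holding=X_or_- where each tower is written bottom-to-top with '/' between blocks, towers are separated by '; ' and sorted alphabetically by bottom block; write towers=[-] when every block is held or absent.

step 1 (unstack(D, C)): towers=[A; B/E/C; F] holding=D
step 2 (putdown(D)): towers=[A; B/E/C; D; F] holding=-
step 3 (unstack(C, E)): towers=[A; B/E; D; F] holding=C
step 4 (putdown(C)): towers=[A; B/E; C; D; F] holding=-
step 5 (pickup(A)): towers=[B/E; C; D; F] holding=A
step 6 (unstack(D, C)) [no-op]: towers=[B/E; C; D; F] holding=A

towers=[B/E; C; D; F] holding=A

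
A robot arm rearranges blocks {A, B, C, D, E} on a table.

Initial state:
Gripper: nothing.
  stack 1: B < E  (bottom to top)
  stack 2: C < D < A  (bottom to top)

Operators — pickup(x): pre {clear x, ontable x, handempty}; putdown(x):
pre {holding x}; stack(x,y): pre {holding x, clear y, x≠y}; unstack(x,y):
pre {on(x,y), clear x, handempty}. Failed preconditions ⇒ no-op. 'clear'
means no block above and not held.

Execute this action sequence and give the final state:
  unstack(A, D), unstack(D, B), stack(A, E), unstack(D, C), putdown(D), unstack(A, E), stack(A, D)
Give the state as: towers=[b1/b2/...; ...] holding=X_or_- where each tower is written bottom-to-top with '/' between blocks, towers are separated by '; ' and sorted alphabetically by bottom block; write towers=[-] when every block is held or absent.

step 1 (unstack(A, D)): towers=[B/E; C/D] holding=A
step 2 (unstack(D, B)) [no-op]: towers=[B/E; C/D] holding=A
step 3 (stack(A, E)): towers=[B/E/A; C/D] holding=-
step 4 (unstack(D, C)): towers=[B/E/A; C] holding=D
step 5 (putdown(D)): towers=[B/E/A; C; D] holding=-
step 6 (unstack(A, E)): towers=[B/E; C; D] holding=A
step 7 (stack(A, D)): towers=[B/E; C; D/A] holding=-

towers=[B/E; C; D/A] holding=-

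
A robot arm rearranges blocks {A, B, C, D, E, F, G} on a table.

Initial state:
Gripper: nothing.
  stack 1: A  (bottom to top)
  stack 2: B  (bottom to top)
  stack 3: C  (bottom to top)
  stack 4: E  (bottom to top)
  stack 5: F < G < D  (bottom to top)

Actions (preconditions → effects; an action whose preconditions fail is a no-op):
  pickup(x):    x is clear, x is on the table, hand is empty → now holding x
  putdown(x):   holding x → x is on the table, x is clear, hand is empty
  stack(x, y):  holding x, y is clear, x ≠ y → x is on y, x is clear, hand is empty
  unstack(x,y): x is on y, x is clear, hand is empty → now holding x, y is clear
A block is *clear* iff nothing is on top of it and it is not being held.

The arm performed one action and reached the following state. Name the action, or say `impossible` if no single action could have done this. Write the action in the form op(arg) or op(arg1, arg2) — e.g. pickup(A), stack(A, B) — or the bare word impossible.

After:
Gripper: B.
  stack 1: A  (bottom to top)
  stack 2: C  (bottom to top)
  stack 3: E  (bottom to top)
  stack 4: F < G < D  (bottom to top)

target: towers=[A; C; E; F/G/D] holding=B
         pickup(B) → towers=[A; C; E; F/G/D] holding=B  ← match
     unstack(D, G) → towers=[A; B; C; E; F/G] holding=D
         pickup(A) → towers=[B; C; E; F/G/D] holding=A
         pickup(E) → towers=[A; B; C; F/G/D] holding=E
         pickup(C) → towers=[A; B; E; F/G/D] holding=C

pickup(B)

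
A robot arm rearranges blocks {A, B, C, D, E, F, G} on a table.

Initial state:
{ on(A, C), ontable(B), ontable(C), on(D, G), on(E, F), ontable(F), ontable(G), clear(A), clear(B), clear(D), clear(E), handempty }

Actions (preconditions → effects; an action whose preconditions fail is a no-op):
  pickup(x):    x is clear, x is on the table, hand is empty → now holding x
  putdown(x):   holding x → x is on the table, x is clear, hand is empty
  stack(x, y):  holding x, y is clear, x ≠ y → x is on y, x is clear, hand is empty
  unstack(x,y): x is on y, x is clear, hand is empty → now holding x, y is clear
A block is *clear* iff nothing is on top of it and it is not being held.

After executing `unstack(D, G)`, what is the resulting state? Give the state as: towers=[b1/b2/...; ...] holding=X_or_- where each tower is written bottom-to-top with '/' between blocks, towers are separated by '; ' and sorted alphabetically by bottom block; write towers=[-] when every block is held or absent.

before: towers=[B; C/A; F/E; G/D] holding=-
pre[unstack(D, G)]: on(D,G) ok, clear(D) ok, handempty ok
all met → apply unstack(D, G)
after:  towers=[B; C/A; F/E; G] holding=D

towers=[B; C/A; F/E; G] holding=D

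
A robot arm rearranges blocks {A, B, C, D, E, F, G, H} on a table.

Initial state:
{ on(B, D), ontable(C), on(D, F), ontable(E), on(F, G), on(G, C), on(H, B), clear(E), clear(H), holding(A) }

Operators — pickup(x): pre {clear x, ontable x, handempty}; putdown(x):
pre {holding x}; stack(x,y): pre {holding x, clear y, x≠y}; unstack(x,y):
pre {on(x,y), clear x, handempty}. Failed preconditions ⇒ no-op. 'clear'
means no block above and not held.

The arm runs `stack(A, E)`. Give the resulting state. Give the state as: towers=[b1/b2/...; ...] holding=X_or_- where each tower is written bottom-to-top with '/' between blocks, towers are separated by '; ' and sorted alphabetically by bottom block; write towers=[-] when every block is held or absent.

towers=[C/G/F/D/B/H; E/A] holding=-

before: towers=[C/G/F/D/B/H; E] holding=A
pre[stack(A, E)]: holding(A) ✓, clear(E) ✓, A≠E ✓
all met → apply stack(A, E)
after:  towers=[C/G/F/D/B/H; E/A] holding=-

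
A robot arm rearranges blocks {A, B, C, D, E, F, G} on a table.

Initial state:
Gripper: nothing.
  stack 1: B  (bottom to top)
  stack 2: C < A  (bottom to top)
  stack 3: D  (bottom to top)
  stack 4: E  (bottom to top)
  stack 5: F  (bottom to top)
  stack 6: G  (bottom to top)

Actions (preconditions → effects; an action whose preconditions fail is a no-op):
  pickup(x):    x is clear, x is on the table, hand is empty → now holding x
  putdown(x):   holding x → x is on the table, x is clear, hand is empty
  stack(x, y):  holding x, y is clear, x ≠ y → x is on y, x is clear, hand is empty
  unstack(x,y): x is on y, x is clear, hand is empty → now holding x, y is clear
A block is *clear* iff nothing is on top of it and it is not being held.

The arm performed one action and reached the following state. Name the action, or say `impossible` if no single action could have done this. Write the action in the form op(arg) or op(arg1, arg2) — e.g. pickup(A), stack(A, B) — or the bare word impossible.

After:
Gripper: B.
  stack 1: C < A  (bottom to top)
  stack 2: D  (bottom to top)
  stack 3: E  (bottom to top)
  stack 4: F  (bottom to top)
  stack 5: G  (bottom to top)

target: towers=[C/A; D; E; F; G] holding=B
         pickup(B) → towers=[C/A; D; E; F; G] holding=B  ← match
         pickup(F) → towers=[B; C/A; D; E; G] holding=F
         pickup(G) → towers=[B; C/A; D; E; F] holding=G
         pickup(D) → towers=[B; C/A; E; F; G] holding=D
     unstack(A, C) → towers=[B; C; D; E; F; G] holding=A
         pickup(E) → towers=[B; C/A; D; F; G] holding=E

pickup(B)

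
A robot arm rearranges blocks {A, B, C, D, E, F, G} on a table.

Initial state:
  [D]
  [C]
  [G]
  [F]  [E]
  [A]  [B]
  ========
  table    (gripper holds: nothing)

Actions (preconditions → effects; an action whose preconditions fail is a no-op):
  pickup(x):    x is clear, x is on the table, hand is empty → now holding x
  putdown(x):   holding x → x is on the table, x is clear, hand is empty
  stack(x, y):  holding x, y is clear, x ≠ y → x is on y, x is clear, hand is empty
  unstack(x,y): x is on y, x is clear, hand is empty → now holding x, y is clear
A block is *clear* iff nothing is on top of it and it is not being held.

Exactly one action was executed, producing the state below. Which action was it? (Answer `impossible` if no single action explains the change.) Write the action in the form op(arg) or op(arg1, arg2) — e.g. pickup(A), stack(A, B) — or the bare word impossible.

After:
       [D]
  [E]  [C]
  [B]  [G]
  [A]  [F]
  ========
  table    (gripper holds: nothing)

impossible

target: towers=[A/B/E; F/G/C/D] holding=-
     unstack(D, C) → towers=[A/F/G/C; B/E] holding=D
     unstack(E, B) → towers=[A/F/G/C/D; B] holding=E
none of the 2 applicable actions match → impossible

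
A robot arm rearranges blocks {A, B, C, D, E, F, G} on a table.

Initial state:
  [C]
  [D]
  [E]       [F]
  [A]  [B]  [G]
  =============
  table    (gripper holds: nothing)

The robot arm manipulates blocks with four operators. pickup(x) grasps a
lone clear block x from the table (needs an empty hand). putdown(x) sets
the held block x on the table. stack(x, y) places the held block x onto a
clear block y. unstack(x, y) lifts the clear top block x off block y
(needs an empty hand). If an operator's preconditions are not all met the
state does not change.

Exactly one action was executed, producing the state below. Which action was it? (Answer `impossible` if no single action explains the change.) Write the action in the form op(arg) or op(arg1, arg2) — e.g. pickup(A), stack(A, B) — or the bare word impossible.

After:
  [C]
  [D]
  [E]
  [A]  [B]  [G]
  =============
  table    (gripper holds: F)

target: towers=[A/E/D/C; B; G] holding=F
         pickup(B) → towers=[A/E/D/C; G/F] holding=B
     unstack(F, G) → towers=[A/E/D/C; B; G] holding=F  ← match
     unstack(C, D) → towers=[A/E/D; B; G/F] holding=C

unstack(F, G)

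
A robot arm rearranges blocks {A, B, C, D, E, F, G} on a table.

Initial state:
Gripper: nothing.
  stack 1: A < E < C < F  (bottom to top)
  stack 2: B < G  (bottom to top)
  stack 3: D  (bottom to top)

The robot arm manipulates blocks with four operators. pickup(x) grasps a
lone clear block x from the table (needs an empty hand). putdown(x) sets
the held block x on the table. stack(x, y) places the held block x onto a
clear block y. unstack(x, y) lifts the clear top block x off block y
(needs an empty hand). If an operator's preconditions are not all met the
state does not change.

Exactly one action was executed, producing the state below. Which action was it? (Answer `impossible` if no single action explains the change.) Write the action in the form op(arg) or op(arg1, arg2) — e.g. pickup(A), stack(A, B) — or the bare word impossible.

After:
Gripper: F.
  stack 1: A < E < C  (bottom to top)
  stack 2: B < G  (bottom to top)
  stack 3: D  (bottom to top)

target: towers=[A/E/C; B/G; D] holding=F
     unstack(F, C) → towers=[A/E/C; B/G; D] holding=F  ← match
     unstack(G, B) → towers=[A/E/C/F; B; D] holding=G
         pickup(D) → towers=[A/E/C/F; B/G] holding=D

unstack(F, C)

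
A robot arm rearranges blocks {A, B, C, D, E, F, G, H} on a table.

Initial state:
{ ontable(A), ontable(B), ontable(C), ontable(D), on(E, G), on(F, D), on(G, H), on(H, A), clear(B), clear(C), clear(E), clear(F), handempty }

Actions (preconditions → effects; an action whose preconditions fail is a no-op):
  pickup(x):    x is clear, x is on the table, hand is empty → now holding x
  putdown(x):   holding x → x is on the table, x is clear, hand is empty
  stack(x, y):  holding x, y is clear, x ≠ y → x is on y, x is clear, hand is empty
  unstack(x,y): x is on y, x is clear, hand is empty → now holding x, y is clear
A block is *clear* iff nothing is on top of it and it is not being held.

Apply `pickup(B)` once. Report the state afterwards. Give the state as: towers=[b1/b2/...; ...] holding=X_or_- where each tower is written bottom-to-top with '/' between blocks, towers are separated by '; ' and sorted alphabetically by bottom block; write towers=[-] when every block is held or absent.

before: towers=[A/H/G/E; B; C; D/F] holding=-
pre[pickup(B)]: clear(B) ✓, ontable(B) ✓, handempty ✓
all met → apply pickup(B)
after:  towers=[A/H/G/E; C; D/F] holding=B

towers=[A/H/G/E; C; D/F] holding=B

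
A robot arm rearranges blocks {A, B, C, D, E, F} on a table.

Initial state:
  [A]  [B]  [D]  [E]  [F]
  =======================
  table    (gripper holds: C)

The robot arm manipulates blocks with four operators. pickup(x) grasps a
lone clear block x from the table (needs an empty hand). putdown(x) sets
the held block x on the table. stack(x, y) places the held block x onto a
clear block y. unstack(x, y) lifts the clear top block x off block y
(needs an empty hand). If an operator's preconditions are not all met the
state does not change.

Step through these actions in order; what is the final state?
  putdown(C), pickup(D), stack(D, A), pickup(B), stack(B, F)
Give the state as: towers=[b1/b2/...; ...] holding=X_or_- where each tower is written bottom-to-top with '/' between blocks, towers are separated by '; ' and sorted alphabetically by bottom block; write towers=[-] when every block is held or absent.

towers=[A/D; C; E; F/B] holding=-

step 1 (putdown(C)): towers=[A; B; C; D; E; F] holding=-
step 2 (pickup(D)): towers=[A; B; C; E; F] holding=D
step 3 (stack(D, A)): towers=[A/D; B; C; E; F] holding=-
step 4 (pickup(B)): towers=[A/D; C; E; F] holding=B
step 5 (stack(B, F)): towers=[A/D; C; E; F/B] holding=-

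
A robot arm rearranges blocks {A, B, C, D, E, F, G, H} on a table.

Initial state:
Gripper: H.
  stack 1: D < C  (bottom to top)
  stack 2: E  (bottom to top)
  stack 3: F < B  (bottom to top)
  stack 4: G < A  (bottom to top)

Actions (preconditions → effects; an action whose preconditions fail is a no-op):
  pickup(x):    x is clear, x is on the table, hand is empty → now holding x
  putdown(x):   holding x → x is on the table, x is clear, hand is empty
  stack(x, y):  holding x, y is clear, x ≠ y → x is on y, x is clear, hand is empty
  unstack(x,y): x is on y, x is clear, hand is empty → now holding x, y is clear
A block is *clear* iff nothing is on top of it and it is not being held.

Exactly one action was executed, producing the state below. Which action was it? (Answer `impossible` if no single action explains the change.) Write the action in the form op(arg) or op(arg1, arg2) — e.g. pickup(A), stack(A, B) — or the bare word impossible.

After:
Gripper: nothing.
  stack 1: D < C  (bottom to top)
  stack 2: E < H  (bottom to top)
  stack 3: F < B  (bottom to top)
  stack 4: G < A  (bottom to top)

target: towers=[D/C; E/H; F/B; G/A] holding=-
        putdown(H) → towers=[D/C; E; F/B; G/A; H] holding=-
       stack(H, A) → towers=[D/C; E; F/B; G/A/H] holding=-
       stack(H, E) → towers=[D/C; E/H; F/B; G/A] holding=-  ← match
       stack(H, B) → towers=[D/C; E; F/B/H; G/A] holding=-
       stack(H, C) → towers=[D/C/H; E; F/B; G/A] holding=-

stack(H, E)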